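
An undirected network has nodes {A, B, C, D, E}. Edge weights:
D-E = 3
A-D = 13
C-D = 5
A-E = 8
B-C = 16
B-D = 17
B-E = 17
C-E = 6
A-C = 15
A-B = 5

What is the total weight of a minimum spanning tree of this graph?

Grow the tree from B using Prim:
Step 1: cheapest edge leaving the tree is A-B (5); add A.
Step 2: cheapest edge leaving the tree is A-E (8); add E.
Step 3: cheapest edge leaving the tree is D-E (3); add D.
Step 4: cheapest edge leaving the tree is C-D (5); add C.
MST edges: A-B, A-E, D-E, C-D; total weight 5+8+3+5 = 21.

21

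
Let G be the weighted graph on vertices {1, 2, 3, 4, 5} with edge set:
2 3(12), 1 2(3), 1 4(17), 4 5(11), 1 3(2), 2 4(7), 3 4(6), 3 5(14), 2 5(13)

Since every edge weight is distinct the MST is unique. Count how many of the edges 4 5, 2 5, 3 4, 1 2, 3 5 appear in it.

3

Sort edges by weight, then run Kruskal:
1 3 (2): add. Components now {1,3} {2} {4} {5}
1 2 (3): add. Components now {1,2,3} {4} {5}
3 4 (6): add. Components now {1,2,3,4} {5}
2 4 (7): skip — 2 and 4 already connected.
4 5 (11): add. Components now {1,2,3,4,5}
MST edge set: {1 3, 1 2, 3 4, 4 5}.
Of the listed edges, {4 5, 3 4, 1 2} are in the MST → 3.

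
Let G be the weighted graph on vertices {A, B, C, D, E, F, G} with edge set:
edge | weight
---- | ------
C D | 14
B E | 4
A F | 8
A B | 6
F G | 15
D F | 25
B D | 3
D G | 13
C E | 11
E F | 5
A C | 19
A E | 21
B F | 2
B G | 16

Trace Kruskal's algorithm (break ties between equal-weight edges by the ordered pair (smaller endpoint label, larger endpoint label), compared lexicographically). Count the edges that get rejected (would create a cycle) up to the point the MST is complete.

2

Kruskal: consider edges lightest-first.
B F (2): add — endpoints in different components.
B D (3): add — endpoints in different components.
B E (4): add — endpoints in different components.
E F (5): skip — E and F already connected.
A B (6): add — endpoints in different components.
A F (8): skip — A and F already connected.
C E (11): add — endpoints in different components.
D G (13): add — endpoints in different components.
Edges rejected before the tree was complete: 2.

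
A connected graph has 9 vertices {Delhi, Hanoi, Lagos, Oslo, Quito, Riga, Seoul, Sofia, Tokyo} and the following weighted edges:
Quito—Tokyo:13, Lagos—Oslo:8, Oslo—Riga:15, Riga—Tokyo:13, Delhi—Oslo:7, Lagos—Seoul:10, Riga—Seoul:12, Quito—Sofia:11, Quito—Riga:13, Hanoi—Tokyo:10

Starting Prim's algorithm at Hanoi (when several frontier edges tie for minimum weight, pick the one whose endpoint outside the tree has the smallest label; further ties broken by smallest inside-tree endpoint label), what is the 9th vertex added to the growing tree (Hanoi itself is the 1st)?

Delhi

Prim's algorithm from Hanoi:
Step 1: frontier [Hanoi—Tokyo 10] → take Hanoi—Tokyo (10); add Tokyo.
Step 2: frontier [Quito—Tokyo 13, Riga—Tokyo 13] → take Quito—Tokyo (13); add Quito.
Step 3: frontier [Quito—Sofia 11, Quito—Riga 13, Riga—Tokyo 13] → take Quito—Sofia (11); add Sofia.
Step 4: frontier [Quito—Riga 13, Riga—Tokyo 13] → take Quito—Riga (13); add Riga.
Step 5: frontier [Riga—Seoul 12, Oslo—Riga 15] → take Riga—Seoul (12); add Seoul.
Step 6: frontier [Oslo—Riga 15, Lagos—Seoul 10] → take Lagos—Seoul (10); add Lagos.
Step 7: frontier [Lagos—Oslo 8, Oslo—Riga 15] → take Lagos—Oslo (8); add Oslo.
Step 8: frontier [Delhi—Oslo 7] → take Delhi—Oslo (7); add Delhi.
Vertex order: Hanoi, Tokyo, Quito, Sofia, Riga, Seoul, Lagos, Oslo, Delhi. The 9th vertex is Delhi.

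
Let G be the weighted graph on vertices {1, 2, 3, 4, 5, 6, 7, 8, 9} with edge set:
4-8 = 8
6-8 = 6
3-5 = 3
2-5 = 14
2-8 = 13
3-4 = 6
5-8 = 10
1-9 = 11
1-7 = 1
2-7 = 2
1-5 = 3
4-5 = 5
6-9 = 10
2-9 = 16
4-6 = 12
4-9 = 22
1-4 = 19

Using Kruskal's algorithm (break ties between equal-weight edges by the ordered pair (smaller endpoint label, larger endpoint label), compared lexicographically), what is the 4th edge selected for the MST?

Sort edges by weight, then run Kruskal:
1-7 (1): add — endpoints in different components.
2-7 (2): add — endpoints in different components.
1-5 (3): add — endpoints in different components.
3-5 (3): add — endpoints in different components.
4-5 (5): add — endpoints in different components.
3-4 (6): skip — 3 and 4 already connected.
6-8 (6): add — endpoints in different components.
4-8 (8): add — endpoints in different components.
5-8 (10): skip — 5 and 8 already connected.
6-9 (10): add — endpoints in different components.
The 4th edge added is 3-5.

3-5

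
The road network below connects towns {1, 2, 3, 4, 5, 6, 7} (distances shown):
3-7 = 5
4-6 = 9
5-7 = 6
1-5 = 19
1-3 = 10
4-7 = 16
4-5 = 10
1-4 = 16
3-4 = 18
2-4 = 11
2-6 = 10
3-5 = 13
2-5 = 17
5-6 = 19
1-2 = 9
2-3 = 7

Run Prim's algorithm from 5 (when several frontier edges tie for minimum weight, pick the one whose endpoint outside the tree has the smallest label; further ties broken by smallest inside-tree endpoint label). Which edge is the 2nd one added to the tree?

Prim's algorithm from 5:
Step 1: cheapest edge leaving the tree is 5-7 (6); add 7.
Step 2: cheapest edge leaving the tree is 3-7 (5); add 3.
Step 3: cheapest edge leaving the tree is 2-3 (7); add 2.
Step 4: cheapest edge leaving the tree is 1-2 (9); add 1.
Step 5: cheapest edge leaving the tree is 4-5 (10); add 4.
Step 6: cheapest edge leaving the tree is 4-6 (9); add 6.
The 2nd edge added is 3-7.

3-7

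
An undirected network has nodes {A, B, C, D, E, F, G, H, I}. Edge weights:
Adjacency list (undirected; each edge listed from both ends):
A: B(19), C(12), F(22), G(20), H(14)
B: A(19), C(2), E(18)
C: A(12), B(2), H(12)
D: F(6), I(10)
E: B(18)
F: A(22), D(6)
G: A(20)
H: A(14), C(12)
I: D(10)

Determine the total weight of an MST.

Prim's algorithm from B:
Step 1: cheapest edge leaving the tree is B—C (2); add C.
Step 2: cheapest edge leaving the tree is A—C (12); add A.
Step 3: cheapest edge leaving the tree is C—H (12); add H.
Step 4: cheapest edge leaving the tree is B—E (18); add E.
Step 5: cheapest edge leaving the tree is A—G (20); add G.
Step 6: cheapest edge leaving the tree is A—F (22); add F.
Step 7: cheapest edge leaving the tree is D—F (6); add D.
Step 8: cheapest edge leaving the tree is D—I (10); add I.
MST edges: B—C, A—C, C—H, B—E, A—G, A—F, D—F, D—I; total weight 2+12+12+18+20+22+6+10 = 102.

102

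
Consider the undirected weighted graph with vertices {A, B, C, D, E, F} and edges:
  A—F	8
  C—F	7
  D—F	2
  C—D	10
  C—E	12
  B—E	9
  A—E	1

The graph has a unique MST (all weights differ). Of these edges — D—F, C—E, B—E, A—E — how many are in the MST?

3

Sort edges by weight, then run Kruskal:
A—E (1): add — endpoints in different components.
D—F (2): add — endpoints in different components.
C—F (7): add — endpoints in different components.
A—F (8): add — endpoints in different components.
B—E (9): add — endpoints in different components.
MST edge set: {A—E, D—F, C—F, A—F, B—E}.
Of the listed edges, {D—F, B—E, A—E} are in the MST → 3.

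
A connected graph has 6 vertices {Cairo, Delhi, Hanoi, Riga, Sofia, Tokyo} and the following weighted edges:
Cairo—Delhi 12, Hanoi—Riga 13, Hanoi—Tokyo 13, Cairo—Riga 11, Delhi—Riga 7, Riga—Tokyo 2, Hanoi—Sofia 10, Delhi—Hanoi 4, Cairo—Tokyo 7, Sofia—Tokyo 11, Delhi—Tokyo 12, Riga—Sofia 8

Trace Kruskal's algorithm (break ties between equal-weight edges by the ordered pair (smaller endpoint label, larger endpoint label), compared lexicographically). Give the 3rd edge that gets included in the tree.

Cairo-Tokyo

Kruskal's algorithm — process edges by increasing weight (ties by edge label):
Riga—Tokyo (2): add — endpoints in different components.
Delhi—Hanoi (4): add — endpoints in different components.
Cairo—Tokyo (7): add — endpoints in different components.
Delhi—Riga (7): add — endpoints in different components.
Riga—Sofia (8): add — endpoints in different components.
The 3rd edge added is Cairo—Tokyo.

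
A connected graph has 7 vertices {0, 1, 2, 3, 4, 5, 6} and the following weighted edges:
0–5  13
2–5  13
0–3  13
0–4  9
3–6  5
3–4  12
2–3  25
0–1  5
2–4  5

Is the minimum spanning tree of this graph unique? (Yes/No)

No

Kruskal: consider edges lightest-first.
0–1 (5): add. Components now {0,1} {2} {3} {4} {5} {6}
2–4 (5): add. Components now {0,1} {2,4} {3} {5} {6}
3–6 (5): add. Components now {0,1} {2,4} {3,6} {5}
0–4 (9): add. Components now {0,1,2,4} {3,6} {5}
3–4 (12): add. Components now {0,1,2,3,4,6} {5}
0–3 (13): skip — 0 and 3 already connected.
0–5 (13): add. Components now {0,1,2,3,4,5,6}
Non-tree edge 2–5 has weight 13, equal to the heaviest edge on its tree cycle — swapping gives another MST of the same weight. Not unique.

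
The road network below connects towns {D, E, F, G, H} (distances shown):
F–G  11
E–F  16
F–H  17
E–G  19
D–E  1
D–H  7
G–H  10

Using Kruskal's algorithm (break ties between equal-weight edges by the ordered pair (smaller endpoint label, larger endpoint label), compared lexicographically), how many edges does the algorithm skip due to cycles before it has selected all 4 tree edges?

0

Kruskal: consider edges lightest-first.
D–E (1): add — endpoints in different components.
D–H (7): add — endpoints in different components.
G–H (10): add — endpoints in different components.
F–G (11): add — endpoints in different components.
Edges rejected before the tree was complete: 0.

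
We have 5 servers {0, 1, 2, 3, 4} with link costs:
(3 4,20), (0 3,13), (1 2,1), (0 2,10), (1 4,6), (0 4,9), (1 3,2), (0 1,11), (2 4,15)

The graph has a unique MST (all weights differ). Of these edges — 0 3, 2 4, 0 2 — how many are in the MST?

0

Sort edges by weight, then run Kruskal:
1 2 (1): add — endpoints in different components.
1 3 (2): add — endpoints in different components.
1 4 (6): add — endpoints in different components.
0 4 (9): add — endpoints in different components.
MST edge set: {1 2, 1 3, 1 4, 0 4}.
Of the listed edges, {} are in the MST → 0.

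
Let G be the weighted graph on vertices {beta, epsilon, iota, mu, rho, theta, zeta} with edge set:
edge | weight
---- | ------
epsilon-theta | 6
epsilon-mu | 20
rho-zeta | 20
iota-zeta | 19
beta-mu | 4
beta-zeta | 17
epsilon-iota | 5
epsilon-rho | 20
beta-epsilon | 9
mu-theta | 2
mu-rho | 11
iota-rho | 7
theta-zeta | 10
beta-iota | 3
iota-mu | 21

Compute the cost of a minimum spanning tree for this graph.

Prim's algorithm from iota:
Step 1: cheapest edge leaving the tree is beta-iota (3); add beta.
Step 2: cheapest edge leaving the tree is beta-mu (4); add mu.
Step 3: cheapest edge leaving the tree is mu-theta (2); add theta.
Step 4: cheapest edge leaving the tree is epsilon-iota (5); add epsilon.
Step 5: cheapest edge leaving the tree is iota-rho (7); add rho.
Step 6: cheapest edge leaving the tree is theta-zeta (10); add zeta.
MST edges: beta-iota, beta-mu, mu-theta, epsilon-iota, iota-rho, theta-zeta; total weight 3+4+2+5+7+10 = 31.

31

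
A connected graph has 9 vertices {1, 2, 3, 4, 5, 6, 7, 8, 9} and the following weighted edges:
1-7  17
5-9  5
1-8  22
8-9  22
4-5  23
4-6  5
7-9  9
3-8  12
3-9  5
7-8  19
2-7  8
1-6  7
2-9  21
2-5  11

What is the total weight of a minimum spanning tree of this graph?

Sort edges by weight, then run Kruskal:
3-9 (5): add — endpoints in different components.
4-6 (5): add — endpoints in different components.
5-9 (5): add — endpoints in different components.
1-6 (7): add — endpoints in different components.
2-7 (8): add — endpoints in different components.
7-9 (9): add — endpoints in different components.
2-5 (11): skip — 2 and 5 already connected.
3-8 (12): add — endpoints in different components.
1-7 (17): add — endpoints in different components.
MST edges: 3-9, 4-6, 5-9, 1-6, 2-7, 7-9, 3-8, 1-7; total weight 5+5+5+7+8+9+12+17 = 68.

68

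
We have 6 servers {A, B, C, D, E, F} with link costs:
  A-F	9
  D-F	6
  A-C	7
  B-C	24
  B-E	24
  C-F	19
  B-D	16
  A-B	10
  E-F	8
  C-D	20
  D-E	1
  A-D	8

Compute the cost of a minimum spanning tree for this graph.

Prim, starting at D.
Step 1: cheapest edge leaving the tree is D-E (1); add E.
Step 2: cheapest edge leaving the tree is D-F (6); add F.
Step 3: cheapest edge leaving the tree is A-D (8); add A.
Step 4: cheapest edge leaving the tree is A-C (7); add C.
Step 5: cheapest edge leaving the tree is A-B (10); add B.
MST edges: D-E, D-F, A-D, A-C, A-B; total weight 1+6+8+7+10 = 32.

32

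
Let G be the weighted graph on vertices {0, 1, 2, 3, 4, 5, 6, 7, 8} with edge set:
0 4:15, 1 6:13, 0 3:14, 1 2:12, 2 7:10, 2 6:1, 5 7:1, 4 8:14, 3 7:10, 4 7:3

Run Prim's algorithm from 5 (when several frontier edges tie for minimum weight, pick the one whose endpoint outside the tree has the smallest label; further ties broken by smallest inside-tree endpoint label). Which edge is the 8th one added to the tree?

4-8

Grow the tree from 5 using Prim:
Step 1: cheapest edge leaving the tree is 5 7 (1); add 7.
Step 2: cheapest edge leaving the tree is 4 7 (3); add 4.
Step 3: cheapest edge leaving the tree is 2 7 (10); add 2.
Step 4: cheapest edge leaving the tree is 2 6 (1); add 6.
Step 5: cheapest edge leaving the tree is 3 7 (10); add 3.
Step 6: cheapest edge leaving the tree is 1 2 (12); add 1.
Step 7: cheapest edge leaving the tree is 0 3 (14); add 0.
Step 8: cheapest edge leaving the tree is 4 8 (14); add 8.
The 8th edge added is 4 8.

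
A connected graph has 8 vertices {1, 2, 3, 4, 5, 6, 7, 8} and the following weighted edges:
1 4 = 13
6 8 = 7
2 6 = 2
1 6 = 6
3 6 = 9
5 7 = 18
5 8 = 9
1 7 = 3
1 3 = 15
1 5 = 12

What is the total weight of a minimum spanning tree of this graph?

Kruskal's algorithm — process edges by increasing weight (ties by edge label):
2 6 (2): add — endpoints in different components.
1 7 (3): add — endpoints in different components.
1 6 (6): add — endpoints in different components.
6 8 (7): add — endpoints in different components.
3 6 (9): add — endpoints in different components.
5 8 (9): add — endpoints in different components.
1 5 (12): skip — 1 and 5 already connected.
1 4 (13): add — endpoints in different components.
MST edges: 2 6, 1 7, 1 6, 6 8, 3 6, 5 8, 1 4; total weight 2+3+6+7+9+9+13 = 49.

49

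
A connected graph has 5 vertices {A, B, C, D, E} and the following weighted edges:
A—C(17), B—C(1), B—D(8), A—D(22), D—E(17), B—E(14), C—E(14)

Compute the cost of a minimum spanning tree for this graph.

Sort edges by weight, then run Kruskal:
B—C (1): add. Components now {A} {B,C} {D} {E}
B—D (8): add. Components now {A} {B,C,D} {E}
B—E (14): add. Components now {A} {B,C,D,E}
C—E (14): skip — C and E already connected.
A—C (17): add. Components now {A,B,C,D,E}
MST edges: B—C, B—D, B—E, A—C; total weight 1+8+14+17 = 40.

40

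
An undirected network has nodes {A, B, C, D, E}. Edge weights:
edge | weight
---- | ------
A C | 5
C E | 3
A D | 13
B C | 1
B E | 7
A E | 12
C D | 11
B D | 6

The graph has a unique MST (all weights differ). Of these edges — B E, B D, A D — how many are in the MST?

1

Sort edges by weight, then run Kruskal:
B C (1): add — endpoints in different components.
C E (3): add — endpoints in different components.
A C (5): add — endpoints in different components.
B D (6): add — endpoints in different components.
MST edge set: {B C, C E, A C, B D}.
Of the listed edges, {B D} are in the MST → 1.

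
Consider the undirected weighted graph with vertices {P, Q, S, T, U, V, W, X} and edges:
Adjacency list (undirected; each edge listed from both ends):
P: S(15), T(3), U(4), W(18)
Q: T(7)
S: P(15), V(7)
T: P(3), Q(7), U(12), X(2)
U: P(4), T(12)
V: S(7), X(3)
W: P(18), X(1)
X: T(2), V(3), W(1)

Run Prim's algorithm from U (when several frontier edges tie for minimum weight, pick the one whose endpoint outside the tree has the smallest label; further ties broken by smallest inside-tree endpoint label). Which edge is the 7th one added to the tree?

Prim's algorithm from U:
Step 1: frontier [P–U 4, T–U 12] → take P–U (4); add P.
Step 2: frontier [P–T 3, P–S 15, P–W 18, T–U 12] → take P–T (3); add T.
Step 3: frontier [P–S 15, P–W 18, T–X 2, Q–T 7] → take T–X (2); add X.
Step 4: frontier [P–S 15, P–W 18, Q–T 7, W–X 1, V–X 3] → take W–X (1); add W.
Step 5: frontier [P–S 15, Q–T 7, V–X 3] → take V–X (3); add V.
Step 6: frontier [P–S 15, Q–T 7, S–V 7] → take Q–T (7); add Q.
Step 7: frontier [P–S 15, S–V 7] → take S–V (7); add S.
The 7th edge added is S–V.

S-V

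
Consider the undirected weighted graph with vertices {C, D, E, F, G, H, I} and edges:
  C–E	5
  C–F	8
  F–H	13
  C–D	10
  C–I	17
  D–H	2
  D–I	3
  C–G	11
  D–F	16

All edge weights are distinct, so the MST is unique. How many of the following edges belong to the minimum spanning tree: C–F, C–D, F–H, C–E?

3

Kruskal's algorithm — process edges by increasing weight (ties by edge label):
D–H (2): add. Components now {C} {D,H} {E} {F} {G} {I}
D–I (3): add. Components now {C} {D,H,I} {E} {F} {G}
C–E (5): add. Components now {C,E} {D,H,I} {F} {G}
C–F (8): add. Components now {C,E,F} {D,H,I} {G}
C–D (10): add. Components now {C,D,E,F,H,I} {G}
C–G (11): add. Components now {C,D,E,F,G,H,I}
MST edge set: {D–H, D–I, C–E, C–F, C–D, C–G}.
Of the listed edges, {C–F, C–D, C–E} are in the MST → 3.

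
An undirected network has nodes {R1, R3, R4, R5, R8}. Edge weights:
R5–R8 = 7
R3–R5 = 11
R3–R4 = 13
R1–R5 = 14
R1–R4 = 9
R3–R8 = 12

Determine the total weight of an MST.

40

Kruskal: consider edges lightest-first.
R5–R8 (7): add. Components now {R1} {R5,R8} {R4} {R3}
R1–R4 (9): add. Components now {R1,R4} {R5,R8} {R3}
R3–R5 (11): add. Components now {R1,R4} {R3,R5,R8}
R3–R8 (12): skip — R8 and R3 already connected.
R3–R4 (13): add. Components now {R1,R3,R4,R5,R8}
MST edges: R5–R8, R1–R4, R3–R5, R3–R4; total weight 7+9+11+13 = 40.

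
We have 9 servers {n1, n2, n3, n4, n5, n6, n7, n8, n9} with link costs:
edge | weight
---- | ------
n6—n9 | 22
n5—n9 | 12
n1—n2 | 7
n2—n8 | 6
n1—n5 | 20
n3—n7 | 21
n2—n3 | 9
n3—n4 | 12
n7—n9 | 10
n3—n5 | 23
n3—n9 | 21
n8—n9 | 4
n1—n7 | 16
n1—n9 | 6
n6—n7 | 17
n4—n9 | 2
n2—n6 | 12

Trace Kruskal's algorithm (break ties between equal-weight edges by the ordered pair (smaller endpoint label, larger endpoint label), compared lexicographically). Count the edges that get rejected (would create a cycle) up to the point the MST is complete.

Sort edges by weight, then run Kruskal:
n4—n9 (2): add — endpoints in different components.
n8—n9 (4): add — endpoints in different components.
n1—n9 (6): add — endpoints in different components.
n2—n8 (6): add — endpoints in different components.
n1—n2 (7): skip — n2 and n1 already connected.
n2—n3 (9): add — endpoints in different components.
n7—n9 (10): add — endpoints in different components.
n2—n6 (12): add — endpoints in different components.
n3—n4 (12): skip — n3 and n4 already connected.
n5—n9 (12): add — endpoints in different components.
Edges rejected before the tree was complete: 2.

2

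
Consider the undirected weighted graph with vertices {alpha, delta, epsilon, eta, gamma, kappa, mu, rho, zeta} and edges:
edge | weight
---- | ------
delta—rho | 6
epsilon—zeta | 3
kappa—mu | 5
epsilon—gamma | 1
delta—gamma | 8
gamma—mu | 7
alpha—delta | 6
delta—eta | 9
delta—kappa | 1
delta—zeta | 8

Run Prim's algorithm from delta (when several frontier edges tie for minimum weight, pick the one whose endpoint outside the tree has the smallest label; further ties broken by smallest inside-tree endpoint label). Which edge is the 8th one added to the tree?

delta-eta

Prim, starting at delta.
Step 1: frontier [delta—kappa 1, alpha—delta 6, delta—rho 6, delta—gamma 8, delta—zeta 8, delta—eta 9] → take delta—kappa (1); add kappa.
Step 2: frontier [alpha—delta 6, delta—rho 6, delta—gamma 8, delta—zeta 8, delta—eta 9, kappa—mu 5] → take kappa—mu (5); add mu.
Step 3: frontier [alpha—delta 6, delta—rho 6, delta—gamma 8, delta—zeta 8, delta—eta 9, gamma—mu 7] → take alpha—delta (6); add alpha.
Step 4: frontier [delta—rho 6, delta—gamma 8, delta—zeta 8, delta—eta 9, gamma—mu 7] → take delta—rho (6); add rho.
Step 5: frontier [delta—gamma 8, delta—zeta 8, delta—eta 9, gamma—mu 7] → take gamma—mu (7); add gamma.
Step 6: frontier [delta—zeta 8, delta—eta 9, epsilon—gamma 1] → take epsilon—gamma (1); add epsilon.
Step 7: frontier [delta—zeta 8, delta—eta 9, epsilon—zeta 3] → take epsilon—zeta (3); add zeta.
Step 8: frontier [delta—eta 9] → take delta—eta (9); add eta.
The 8th edge added is delta—eta.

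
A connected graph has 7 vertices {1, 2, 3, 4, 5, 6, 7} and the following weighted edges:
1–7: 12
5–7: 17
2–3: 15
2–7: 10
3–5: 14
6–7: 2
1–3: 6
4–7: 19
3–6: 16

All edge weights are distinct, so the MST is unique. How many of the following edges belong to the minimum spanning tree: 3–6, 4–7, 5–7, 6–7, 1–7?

Kruskal: consider edges lightest-first.
6–7 (2): add — endpoints in different components.
1–3 (6): add — endpoints in different components.
2–7 (10): add — endpoints in different components.
1–7 (12): add — endpoints in different components.
3–5 (14): add — endpoints in different components.
2–3 (15): skip — 2 and 3 already connected.
3–6 (16): skip — 3 and 6 already connected.
5–7 (17): skip — 5 and 7 already connected.
4–7 (19): add — endpoints in different components.
MST edge set: {6–7, 1–3, 2–7, 1–7, 3–5, 4–7}.
Of the listed edges, {4–7, 6–7, 1–7} are in the MST → 3.

3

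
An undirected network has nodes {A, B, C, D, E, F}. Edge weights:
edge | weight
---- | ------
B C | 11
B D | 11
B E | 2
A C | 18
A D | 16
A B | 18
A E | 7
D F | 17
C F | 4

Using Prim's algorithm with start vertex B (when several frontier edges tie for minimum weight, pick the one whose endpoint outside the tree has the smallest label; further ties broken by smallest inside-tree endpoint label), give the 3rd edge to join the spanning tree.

Grow the tree from B using Prim:
Step 1: frontier [B E 2, B C 11, B D 11, A B 18] → take B E (2); add E.
Step 2: frontier [B C 11, B D 11, A B 18, A E 7] → take A E (7); add A.
Step 3: frontier [A D 16, A C 18, B C 11, B D 11] → take B C (11); add C.
Step 4: frontier [A D 16, B D 11, C F 4] → take C F (4); add F.
Step 5: frontier [A D 16, B D 11, D F 17] → take B D (11); add D.
The 3rd edge added is B C.

B-C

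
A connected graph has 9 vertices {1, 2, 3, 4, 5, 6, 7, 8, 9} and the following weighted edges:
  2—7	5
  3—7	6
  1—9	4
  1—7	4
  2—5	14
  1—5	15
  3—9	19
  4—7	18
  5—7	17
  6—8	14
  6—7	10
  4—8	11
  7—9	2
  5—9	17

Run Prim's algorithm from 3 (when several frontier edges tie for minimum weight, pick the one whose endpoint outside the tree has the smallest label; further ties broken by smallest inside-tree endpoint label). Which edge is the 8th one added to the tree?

Prim's algorithm from 3:
Step 1: frontier [3—7 6, 3—9 19] → take 3—7 (6); add 7.
Step 2: frontier [3—9 19, 7—9 2, 1—7 4, 2—7 5, 6—7 10, 5—7 17, 4—7 18] → take 7—9 (2); add 9.
Step 3: frontier [1—7 4, 2—7 5, 6—7 10, 5—7 17, 4—7 18, 1—9 4, 5—9 17] → take 1—7 (4); add 1.
Step 4: frontier [1—5 15, 2—7 5, 6—7 10, 5—7 17, 4—7 18, 5—9 17] → take 2—7 (5); add 2.
Step 5: frontier [1—5 15, 2—5 14, 6—7 10, 5—7 17, 4—7 18, 5—9 17] → take 6—7 (10); add 6.
Step 6: frontier [1—5 15, 2—5 14, 6—8 14, 5—7 17, 4—7 18, 5—9 17] → take 2—5 (14); add 5.
Step 7: frontier [6—8 14, 4—7 18] → take 6—8 (14); add 8.
Step 8: frontier [4—7 18, 4—8 11] → take 4—8 (11); add 4.
The 8th edge added is 4—8.

4-8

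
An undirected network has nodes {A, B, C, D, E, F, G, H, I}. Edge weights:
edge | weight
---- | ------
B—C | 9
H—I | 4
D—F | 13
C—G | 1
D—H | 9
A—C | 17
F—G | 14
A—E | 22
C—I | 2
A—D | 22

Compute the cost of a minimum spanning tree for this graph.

Prim's algorithm from H:
Step 1: cheapest edge leaving the tree is H—I (4); add I.
Step 2: cheapest edge leaving the tree is C—I (2); add C.
Step 3: cheapest edge leaving the tree is C—G (1); add G.
Step 4: cheapest edge leaving the tree is B—C (9); add B.
Step 5: cheapest edge leaving the tree is D—H (9); add D.
Step 6: cheapest edge leaving the tree is D—F (13); add F.
Step 7: cheapest edge leaving the tree is A—C (17); add A.
Step 8: cheapest edge leaving the tree is A—E (22); add E.
MST edges: H—I, C—I, C—G, B—C, D—H, D—F, A—C, A—E; total weight 4+2+1+9+9+13+17+22 = 77.

77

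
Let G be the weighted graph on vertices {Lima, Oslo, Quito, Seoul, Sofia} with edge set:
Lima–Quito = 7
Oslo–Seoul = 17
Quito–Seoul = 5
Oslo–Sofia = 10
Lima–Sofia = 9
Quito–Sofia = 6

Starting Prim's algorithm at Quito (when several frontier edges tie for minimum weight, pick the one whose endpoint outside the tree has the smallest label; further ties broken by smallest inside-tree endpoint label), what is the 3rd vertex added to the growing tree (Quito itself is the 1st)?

Sofia

Prim's algorithm from Quito:
Step 1: cheapest edge leaving the tree is Quito–Seoul (5); add Seoul.
Step 2: cheapest edge leaving the tree is Quito–Sofia (6); add Sofia.
Step 3: cheapest edge leaving the tree is Lima–Quito (7); add Lima.
Step 4: cheapest edge leaving the tree is Oslo–Sofia (10); add Oslo.
Vertex order: Quito, Seoul, Sofia, Lima, Oslo. The 3rd vertex is Sofia.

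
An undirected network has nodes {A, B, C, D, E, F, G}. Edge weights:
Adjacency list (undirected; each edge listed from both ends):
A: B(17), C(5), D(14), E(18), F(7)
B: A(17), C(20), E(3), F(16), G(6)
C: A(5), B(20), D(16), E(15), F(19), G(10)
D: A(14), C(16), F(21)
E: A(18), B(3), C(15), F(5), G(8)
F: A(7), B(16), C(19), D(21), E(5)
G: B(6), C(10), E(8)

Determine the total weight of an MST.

40

Kruskal's algorithm — process edges by increasing weight (ties by edge label):
B—E (3): add — endpoints in different components.
A—C (5): add — endpoints in different components.
E—F (5): add — endpoints in different components.
B—G (6): add — endpoints in different components.
A—F (7): add — endpoints in different components.
E—G (8): skip — E and G already connected.
C—G (10): skip — C and G already connected.
A—D (14): add — endpoints in different components.
MST edges: B—E, A—C, E—F, B—G, A—F, A—D; total weight 3+5+5+6+7+14 = 40.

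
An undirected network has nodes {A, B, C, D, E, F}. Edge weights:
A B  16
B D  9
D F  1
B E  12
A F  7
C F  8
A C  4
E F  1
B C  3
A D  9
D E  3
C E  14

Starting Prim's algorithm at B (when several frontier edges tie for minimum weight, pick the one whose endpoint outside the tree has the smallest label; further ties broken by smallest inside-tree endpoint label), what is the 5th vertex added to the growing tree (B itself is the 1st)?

D

Prim's algorithm from B:
Step 1: cheapest edge leaving the tree is B C (3); add C.
Step 2: cheapest edge leaving the tree is A C (4); add A.
Step 3: cheapest edge leaving the tree is A F (7); add F.
Step 4: cheapest edge leaving the tree is D F (1); add D.
Step 5: cheapest edge leaving the tree is E F (1); add E.
Vertex order: B, C, A, F, D, E. The 5th vertex is D.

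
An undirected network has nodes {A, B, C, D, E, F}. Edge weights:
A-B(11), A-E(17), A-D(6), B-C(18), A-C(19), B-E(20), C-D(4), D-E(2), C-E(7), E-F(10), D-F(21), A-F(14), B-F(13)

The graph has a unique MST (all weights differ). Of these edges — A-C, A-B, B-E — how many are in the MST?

1

Sort edges by weight, then run Kruskal:
D-E (2): add — endpoints in different components.
C-D (4): add — endpoints in different components.
A-D (6): add — endpoints in different components.
C-E (7): skip — C and E already connected.
E-F (10): add — endpoints in different components.
A-B (11): add — endpoints in different components.
MST edge set: {D-E, C-D, A-D, E-F, A-B}.
Of the listed edges, {A-B} are in the MST → 1.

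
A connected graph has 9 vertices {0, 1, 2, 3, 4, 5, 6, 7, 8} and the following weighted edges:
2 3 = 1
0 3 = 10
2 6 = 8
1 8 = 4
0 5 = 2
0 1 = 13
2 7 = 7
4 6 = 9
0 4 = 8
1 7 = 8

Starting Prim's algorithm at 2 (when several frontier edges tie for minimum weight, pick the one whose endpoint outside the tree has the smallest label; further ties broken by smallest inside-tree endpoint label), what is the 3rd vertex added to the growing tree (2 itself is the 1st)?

Prim, starting at 2.
Step 1: cheapest edge leaving the tree is 2 3 (1); add 3.
Step 2: cheapest edge leaving the tree is 2 7 (7); add 7.
Step 3: cheapest edge leaving the tree is 1 7 (8); add 1.
Step 4: cheapest edge leaving the tree is 1 8 (4); add 8.
Step 5: cheapest edge leaving the tree is 2 6 (8); add 6.
Step 6: cheapest edge leaving the tree is 4 6 (9); add 4.
Step 7: cheapest edge leaving the tree is 0 4 (8); add 0.
Step 8: cheapest edge leaving the tree is 0 5 (2); add 5.
Vertex order: 2, 3, 7, 1, 8, 6, 4, 0, 5. The 3rd vertex is 7.

7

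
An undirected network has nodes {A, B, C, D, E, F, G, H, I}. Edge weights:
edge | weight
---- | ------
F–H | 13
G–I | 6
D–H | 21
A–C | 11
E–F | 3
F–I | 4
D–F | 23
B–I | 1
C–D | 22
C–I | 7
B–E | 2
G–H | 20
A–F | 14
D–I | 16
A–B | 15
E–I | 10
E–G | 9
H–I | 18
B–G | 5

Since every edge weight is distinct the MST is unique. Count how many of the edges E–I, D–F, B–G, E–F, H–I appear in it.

Kruskal: consider edges lightest-first.
B–I (1): add — endpoints in different components.
B–E (2): add — endpoints in different components.
E–F (3): add — endpoints in different components.
F–I (4): skip — F and I already connected.
B–G (5): add — endpoints in different components.
G–I (6): skip — G and I already connected.
C–I (7): add — endpoints in different components.
E–G (9): skip — E and G already connected.
E–I (10): skip — E and I already connected.
A–C (11): add — endpoints in different components.
F–H (13): add — endpoints in different components.
A–F (14): skip — A and F already connected.
A–B (15): skip — A and B already connected.
D–I (16): add — endpoints in different components.
MST edge set: {B–I, B–E, E–F, B–G, C–I, A–C, F–H, D–I}.
Of the listed edges, {B–G, E–F} are in the MST → 2.

2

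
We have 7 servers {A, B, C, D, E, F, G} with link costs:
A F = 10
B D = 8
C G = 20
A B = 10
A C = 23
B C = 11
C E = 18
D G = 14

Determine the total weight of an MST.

71

Kruskal: consider edges lightest-first.
B D (8): add. Components now {A} {B,D} {C} {E} {F} {G}
A B (10): add. Components now {A,B,D} {C} {E} {F} {G}
A F (10): add. Components now {A,B,D,F} {C} {E} {G}
B C (11): add. Components now {A,B,C,D,F} {E} {G}
D G (14): add. Components now {A,B,C,D,F,G} {E}
C E (18): add. Components now {A,B,C,D,E,F,G}
MST edges: B D, A B, A F, B C, D G, C E; total weight 8+10+10+11+14+18 = 71.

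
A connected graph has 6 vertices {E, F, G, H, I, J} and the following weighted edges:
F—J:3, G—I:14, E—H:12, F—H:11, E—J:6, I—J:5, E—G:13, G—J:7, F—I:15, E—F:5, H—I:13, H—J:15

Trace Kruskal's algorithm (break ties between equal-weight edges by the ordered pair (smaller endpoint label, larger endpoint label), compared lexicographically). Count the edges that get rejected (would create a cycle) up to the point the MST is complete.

Kruskal: consider edges lightest-first.
F—J (3): add — endpoints in different components.
E—F (5): add — endpoints in different components.
I—J (5): add — endpoints in different components.
E—J (6): skip — E and J already connected.
G—J (7): add — endpoints in different components.
F—H (11): add — endpoints in different components.
Edges rejected before the tree was complete: 1.

1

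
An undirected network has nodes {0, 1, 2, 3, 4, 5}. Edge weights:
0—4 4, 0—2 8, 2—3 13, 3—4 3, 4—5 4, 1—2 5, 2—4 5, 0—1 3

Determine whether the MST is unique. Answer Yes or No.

Sort edges by weight, then run Kruskal:
0—1 (3): add — endpoints in different components.
3—4 (3): add — endpoints in different components.
0—4 (4): add — endpoints in different components.
4—5 (4): add — endpoints in different components.
1—2 (5): add — endpoints in different components.
Non-tree edge 2—4 has weight 5, equal to the heaviest edge on its tree cycle — swapping gives another MST of the same weight. Not unique.

No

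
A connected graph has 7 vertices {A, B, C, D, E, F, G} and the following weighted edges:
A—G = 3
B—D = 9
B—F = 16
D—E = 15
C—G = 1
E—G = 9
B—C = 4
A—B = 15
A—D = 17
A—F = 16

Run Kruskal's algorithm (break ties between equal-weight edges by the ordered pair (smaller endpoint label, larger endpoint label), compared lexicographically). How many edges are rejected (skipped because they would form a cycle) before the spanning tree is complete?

2

Sort edges by weight, then run Kruskal:
C—G (1): add. Components now {A} {B} {C,G} {D} {E} {F}
A—G (3): add. Components now {A,C,G} {B} {D} {E} {F}
B—C (4): add. Components now {A,B,C,G} {D} {E} {F}
B—D (9): add. Components now {A,B,C,D,G} {E} {F}
E—G (9): add. Components now {A,B,C,D,E,G} {F}
A—B (15): skip — A and B already connected.
D—E (15): skip — D and E already connected.
A—F (16): add. Components now {A,B,C,D,E,F,G}
Edges rejected before the tree was complete: 2.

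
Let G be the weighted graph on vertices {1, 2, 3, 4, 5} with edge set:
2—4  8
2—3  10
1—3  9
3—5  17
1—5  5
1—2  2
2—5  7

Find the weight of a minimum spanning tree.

24

Prim's algorithm from 3:
Step 1: cheapest edge leaving the tree is 1—3 (9); add 1.
Step 2: cheapest edge leaving the tree is 1—2 (2); add 2.
Step 3: cheapest edge leaving the tree is 1—5 (5); add 5.
Step 4: cheapest edge leaving the tree is 2—4 (8); add 4.
MST edges: 1—3, 1—2, 1—5, 2—4; total weight 9+2+5+8 = 24.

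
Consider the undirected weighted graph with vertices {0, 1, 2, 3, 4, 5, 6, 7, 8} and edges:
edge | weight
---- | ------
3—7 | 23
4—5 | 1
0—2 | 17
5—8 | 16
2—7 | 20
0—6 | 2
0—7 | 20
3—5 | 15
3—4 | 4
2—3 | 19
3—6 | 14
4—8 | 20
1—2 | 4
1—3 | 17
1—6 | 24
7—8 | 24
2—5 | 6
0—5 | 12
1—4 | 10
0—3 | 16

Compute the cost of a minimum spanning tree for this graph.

65

Kruskal: consider edges lightest-first.
4—5 (1): add — endpoints in different components.
0—6 (2): add — endpoints in different components.
1—2 (4): add — endpoints in different components.
3—4 (4): add — endpoints in different components.
2—5 (6): add — endpoints in different components.
1—4 (10): skip — 1 and 4 already connected.
0—5 (12): add — endpoints in different components.
3—6 (14): skip — 3 and 6 already connected.
3—5 (15): skip — 3 and 5 already connected.
0—3 (16): skip — 0 and 3 already connected.
5—8 (16): add — endpoints in different components.
0—2 (17): skip — 0 and 2 already connected.
1—3 (17): skip — 1 and 3 already connected.
2—3 (19): skip — 2 and 3 already connected.
0—7 (20): add — endpoints in different components.
MST edges: 4—5, 0—6, 1—2, 3—4, 2—5, 0—5, 5—8, 0—7; total weight 1+2+4+4+6+12+16+20 = 65.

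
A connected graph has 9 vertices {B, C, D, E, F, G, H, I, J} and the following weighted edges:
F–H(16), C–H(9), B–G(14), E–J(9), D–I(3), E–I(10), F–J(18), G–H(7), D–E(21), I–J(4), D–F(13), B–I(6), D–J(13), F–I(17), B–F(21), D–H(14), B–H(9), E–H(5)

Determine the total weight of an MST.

56

Kruskal: consider edges lightest-first.
D–I (3): add — endpoints in different components.
I–J (4): add — endpoints in different components.
E–H (5): add — endpoints in different components.
B–I (6): add — endpoints in different components.
G–H (7): add — endpoints in different components.
B–H (9): add — endpoints in different components.
C–H (9): add — endpoints in different components.
E–J (9): skip — E and J already connected.
E–I (10): skip — E and I already connected.
D–F (13): add — endpoints in different components.
MST edges: D–I, I–J, E–H, B–I, G–H, B–H, C–H, D–F; total weight 3+4+5+6+7+9+9+13 = 56.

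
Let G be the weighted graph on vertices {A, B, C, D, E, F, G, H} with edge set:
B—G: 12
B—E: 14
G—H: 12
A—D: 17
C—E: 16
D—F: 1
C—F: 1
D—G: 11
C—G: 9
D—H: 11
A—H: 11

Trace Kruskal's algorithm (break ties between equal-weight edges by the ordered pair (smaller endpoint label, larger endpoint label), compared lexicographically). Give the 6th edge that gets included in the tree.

B-G

Sort edges by weight, then run Kruskal:
C—F (1): add — endpoints in different components.
D—F (1): add — endpoints in different components.
C—G (9): add — endpoints in different components.
A—H (11): add — endpoints in different components.
D—G (11): skip — D and G already connected.
D—H (11): add — endpoints in different components.
B—G (12): add — endpoints in different components.
G—H (12): skip — G and H already connected.
B—E (14): add — endpoints in different components.
The 6th edge added is B—G.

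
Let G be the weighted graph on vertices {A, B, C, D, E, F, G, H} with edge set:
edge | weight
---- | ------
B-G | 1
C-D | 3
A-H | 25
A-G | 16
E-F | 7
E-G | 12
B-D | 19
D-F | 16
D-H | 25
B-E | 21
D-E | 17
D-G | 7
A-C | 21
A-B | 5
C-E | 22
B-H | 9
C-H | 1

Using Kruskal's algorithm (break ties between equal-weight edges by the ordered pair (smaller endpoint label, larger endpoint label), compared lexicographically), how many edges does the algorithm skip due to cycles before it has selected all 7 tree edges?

1

Sort edges by weight, then run Kruskal:
B-G (1): add — endpoints in different components.
C-H (1): add — endpoints in different components.
C-D (3): add — endpoints in different components.
A-B (5): add — endpoints in different components.
D-G (7): add — endpoints in different components.
E-F (7): add — endpoints in different components.
B-H (9): skip — B and H already connected.
E-G (12): add — endpoints in different components.
Edges rejected before the tree was complete: 1.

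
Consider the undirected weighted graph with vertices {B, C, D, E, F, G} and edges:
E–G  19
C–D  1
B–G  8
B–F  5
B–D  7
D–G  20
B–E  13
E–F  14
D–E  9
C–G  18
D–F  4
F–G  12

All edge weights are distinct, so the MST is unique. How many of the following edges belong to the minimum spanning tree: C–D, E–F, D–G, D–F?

Sort edges by weight, then run Kruskal:
C–D (1): add. Components now {B} {C,D} {E} {F} {G}
D–F (4): add. Components now {B} {C,D,F} {E} {G}
B–F (5): add. Components now {B,C,D,F} {E} {G}
B–D (7): skip — B and D already connected.
B–G (8): add. Components now {B,C,D,F,G} {E}
D–E (9): add. Components now {B,C,D,E,F,G}
MST edge set: {C–D, D–F, B–F, B–G, D–E}.
Of the listed edges, {C–D, D–F} are in the MST → 2.

2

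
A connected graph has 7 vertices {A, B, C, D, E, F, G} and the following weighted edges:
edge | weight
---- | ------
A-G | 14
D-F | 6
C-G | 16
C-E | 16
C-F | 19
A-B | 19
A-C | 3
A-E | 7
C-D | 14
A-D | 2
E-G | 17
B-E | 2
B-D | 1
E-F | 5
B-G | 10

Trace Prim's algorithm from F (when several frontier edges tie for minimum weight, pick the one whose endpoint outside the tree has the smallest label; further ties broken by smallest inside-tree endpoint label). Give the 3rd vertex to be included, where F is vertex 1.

B

Prim's algorithm from F:
Step 1: cheapest edge leaving the tree is E-F (5); add E.
Step 2: cheapest edge leaving the tree is B-E (2); add B.
Step 3: cheapest edge leaving the tree is B-D (1); add D.
Step 4: cheapest edge leaving the tree is A-D (2); add A.
Step 5: cheapest edge leaving the tree is A-C (3); add C.
Step 6: cheapest edge leaving the tree is B-G (10); add G.
Vertex order: F, E, B, D, A, C, G. The 3rd vertex is B.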